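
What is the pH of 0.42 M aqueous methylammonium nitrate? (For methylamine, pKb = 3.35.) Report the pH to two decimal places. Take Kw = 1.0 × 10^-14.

pH = 5.51

CH3NH3+ is the conjugate acid of the weak base CH3NH2.
Kb = 10^(−3.35) = 4.47 × 10^-4
Ka = Kw/Kb = 1.0×10^-14 / 4.47 × 10^-4 = 2.24 × 10^-11
From the ICE table, Ka = [H+]²/(0.42 − [H+]) = 2.24 × 10^-11.
Assume [H+] ≪ 0.42: [H+] ≈ √(2.24 × 10^-11 × 0.42) = 3.07 × 10^-6 M
([H+]/C₀ = 0.00073% < 5%, so the approximation holds.)
pH = −log(3.07 × 10^-6) = 5.51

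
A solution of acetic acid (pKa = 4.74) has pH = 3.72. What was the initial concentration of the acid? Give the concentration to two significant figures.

[H+] = 10^(-3.72) = 1.91 × 10^-4 M = x
Ka = 10^(−4.74) = 1.82 × 10^-5
Ka = x²/(C₀ − x) ⇒ C₀ = x + x²/Ka
C₀ = 1.91 × 10^-4 + (1.91 × 10^-4)²/(1.82 × 10^-5) = 2.20 × 10^-3 M

C₀ = 2.2 × 10^-3 M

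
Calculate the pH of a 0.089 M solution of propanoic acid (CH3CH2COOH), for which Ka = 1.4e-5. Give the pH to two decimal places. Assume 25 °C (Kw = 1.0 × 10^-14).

pH = 2.95

CH3CH2COOH ⇌ CH3CH2COO- + H+
Ka = [H+]²/(0.089 − [H+]) = 1.4 × 10^-5
Neglecting [H+] in the denominator: [H+] = √(1.4 × 10^-5 × 0.089) = 1.12 × 10^-3 M
Check: 1.3% ionized — well under 5%, approximation valid.
pH = −log(1.12 × 10^-3) = 2.95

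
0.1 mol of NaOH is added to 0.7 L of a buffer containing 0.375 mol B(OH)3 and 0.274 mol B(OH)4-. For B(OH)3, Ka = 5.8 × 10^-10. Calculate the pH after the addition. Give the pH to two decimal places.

pH = 9.37

After neutralization: n(B(OH)3) = 0.275 mol, n(B(OH)4-) = 0.374 mol.
pKa = −log(5.8 × 10^-10) = 9.237
Henderson–Hasselbalch with mole ratio 0.374/0.275: pH = 9.237 + (+0.134)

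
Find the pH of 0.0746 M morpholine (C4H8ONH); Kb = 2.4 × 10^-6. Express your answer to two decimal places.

pH = 10.63

C4H8ONH + H2O ⇌ C4H8ONH2+ + OH-
Let x = [OH-] at equilibrium. Kb = x²/(0.0746 − x).
Neglecting x in the denominator: x = √(2.4 × 10^-6 × 0.0746) = 4.23 × 10^-4 M
pOH = −log(4.23 × 10^-4) = 3.37; pH = 14.00 − 3.37 = 10.63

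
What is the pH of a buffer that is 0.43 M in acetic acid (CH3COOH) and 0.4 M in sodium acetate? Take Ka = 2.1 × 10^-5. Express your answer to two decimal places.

pKa = −log(2.1 × 10^-5) = 4.678
Henderson–Hasselbalch: pH = pKa + log([CH3COO-]/[CH3COOH]) = 4.678 + log(0.4/0.43)
pH = 4.678 + (-0.031) = 4.65

pH = 4.65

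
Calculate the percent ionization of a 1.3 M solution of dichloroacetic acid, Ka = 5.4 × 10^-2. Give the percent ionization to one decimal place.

18.4%

Cl2CHCOOH ⇌ Cl2CHCOO- + H+; let x = [H+] at equilibrium.
Solve x² + 0.054x − 0.0702 = 0 → x = 2.39 × 10^-1 M
% ionization = x/C₀ × 100% = 2.39 × 10^-1/1.3 × 100% = 18.4%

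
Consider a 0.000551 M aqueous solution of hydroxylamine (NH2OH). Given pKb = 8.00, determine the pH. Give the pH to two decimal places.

pH = 8.37

NH2OH + H2O ⇌ NH3OH+ + OH-
Kb = 10^(−8.00) = 1.00 × 10^-8
Kb = [OH-]²/(0.000551 − [OH-]) = 1.00 × 10^-8
Neglecting [OH-] in the denominator: [OH-] = √(1.00 × 10^-8 × 0.000551) = 2.35 × 10^-6 M
pOH = −log(2.35 × 10^-6) = 5.63; pH = 14.00 − 5.63 = 8.37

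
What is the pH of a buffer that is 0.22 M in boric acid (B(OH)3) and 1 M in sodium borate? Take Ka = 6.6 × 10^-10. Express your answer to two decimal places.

pKa = −log(6.6 × 10^-10) = 9.180
Henderson–Hasselbalch: pH = pKa + log([B(OH)4-]/[B(OH)3]) = 9.180 + log(1/0.22)
pH = 9.180 + (+0.658) = 9.84

pH = 9.84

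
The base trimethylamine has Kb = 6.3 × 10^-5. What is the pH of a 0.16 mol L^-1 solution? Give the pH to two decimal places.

(CH3)3N + H2O ⇌ (CH3)3NH+ + OH-
From the ICE table, Kb = x²/(0.16 − x) = 6.3 × 10^-5.
Since Kb ≪ C₀, x ≈ √(Kb·C₀) = 3.17 × 10^-3 M.
pOH = 2.50, so pH = 14.00 − pOH = 11.50

pH = 11.50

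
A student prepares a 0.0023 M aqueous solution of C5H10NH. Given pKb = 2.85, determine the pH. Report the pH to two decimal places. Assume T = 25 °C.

pH = 11.09

C5H10NH + H2O ⇌ C5H10NH2+ + OH-
Kb = 10^(−2.85) = 1.41 × 10^-3
Kb = [OH-]²/(0.0023 − [OH-]) = 1.41 × 10^-3
Here C₀/Kb ≈ 1.63, so the small-[OH-] approximation fails. Use the quadratic:
[OH-] = [−0.00141 + √(0.00141² + 1.3e-05)]/2 = 1.23 × 10^-3 M
pOH = −log(1.23 × 10^-3) = 2.91; pH = 14.00 − 2.91 = 11.09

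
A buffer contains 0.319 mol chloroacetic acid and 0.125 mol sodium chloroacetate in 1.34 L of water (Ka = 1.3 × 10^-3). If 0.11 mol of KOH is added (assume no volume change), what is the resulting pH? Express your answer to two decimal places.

pH = 2.94

After neutralization: n(ClCH2COOH) = 0.209 mol, n(ClCH2COO-) = 0.235 mol.
pKa = −log(1.3 × 10^-3) = 2.886
pH = pKa + log([A⁻]/[HA]) = 2.886 + log(0.235/0.209) = 2.886 +0.051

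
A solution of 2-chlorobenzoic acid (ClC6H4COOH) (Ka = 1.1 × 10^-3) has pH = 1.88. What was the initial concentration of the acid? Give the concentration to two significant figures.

C₀ = 1.7 × 10^-1 M

[H+] = 10^(-1.88) = 1.32 × 10^-2 M = x
Ka = x²/(C₀ − x) ⇒ C₀ = x + x²/Ka
C₀ = 1.32 × 10^-2 + (1.32 × 10^-2)²/(1.1 × 10^-3) = 1.72 × 10^-1 M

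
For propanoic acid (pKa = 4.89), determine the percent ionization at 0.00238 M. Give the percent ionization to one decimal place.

CH3CH2COOH ⇌ CH3CH2COO- + H+; let x = [H+] at equilibrium.
Ka = 10^(−4.89) = 1.29 × 10^-5
Solve x² + 1.29e-05x − 3.07e-08 = 0 → x = 1.69 × 10^-4 M
% ionization = x/C₀ × 100% = 1.69 × 10^-4/0.00238 × 100% = 7.1%

7.1%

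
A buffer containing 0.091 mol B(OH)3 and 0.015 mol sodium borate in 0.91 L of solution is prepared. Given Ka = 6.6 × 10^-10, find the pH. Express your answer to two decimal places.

pKa = −log(6.6 × 10^-10) = 9.180
pH = pKa + log([A⁻]/[HA]) = 9.180 + log(0.015/0.091)
pH = 9.180 + (-0.783) = 8.40

pH = 8.40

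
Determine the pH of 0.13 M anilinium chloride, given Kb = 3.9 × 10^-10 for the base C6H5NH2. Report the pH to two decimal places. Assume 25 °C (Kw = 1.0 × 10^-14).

pH = 2.74

C6H5NH3+ is the conjugate acid of the weak base C6H5NH2.
Ka = Kw/Kb = 1.0×10^-14 / 3.9 × 10^-10 = 2.56 × 10^-5
From the ICE table, Ka = [H+]²/(0.13 − [H+]) = 2.56 × 10^-5.
Assume [H+] ≪ 0.13: [H+] ≈ √(2.56 × 10^-5 × 0.13) = 1.82 × 10^-3 M
pH = −log[H+] = −log(1.82 × 10^-3) = 2.74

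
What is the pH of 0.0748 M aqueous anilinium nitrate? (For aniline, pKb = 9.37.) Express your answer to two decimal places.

C6H5NH3+ is the conjugate acid of the weak base C6H5NH2.
Kb = 10^(−9.37) = 4.27 × 10^-10
Ka = Kw/Kb = 1.0×10^-14 / 4.27 × 10^-10 = 2.34 × 10^-5
Ka = [H+]²/(0.0748 − [H+]) = 2.34 × 10^-5
Since Ka ≪ C₀, [H+] ≈ √(Ka·C₀) = 1.32 × 10^-3 M.
pH = −log[H+] = −log(1.32 × 10^-3) = 2.88

pH = 2.88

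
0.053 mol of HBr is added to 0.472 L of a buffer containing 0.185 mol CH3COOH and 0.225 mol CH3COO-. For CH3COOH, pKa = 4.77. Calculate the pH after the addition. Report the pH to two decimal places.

pH = 4.63

After neutralization: n(CH3COOH) = 0.238 mol, n(CH3COO-) = 0.172 mol.
pH = pKa + log([A⁻]/[HA]) = 4.77 + log(0.172/0.238) = 4.77 -0.141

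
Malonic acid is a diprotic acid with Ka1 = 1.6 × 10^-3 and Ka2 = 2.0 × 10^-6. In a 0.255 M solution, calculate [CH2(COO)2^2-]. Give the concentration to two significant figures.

2.0 × 10^-6 M

First ionization gives [H+] ≈ [CH2(COOH)COO-] = 1.94 × 10^-2 M.
Second step: Ka2 = [H+][CH2(COO)2^2-]/[CH2(COOH)COO-] ≈ [CH2(COO)2^2-] (since [H+] ≈ [CH2(COOH)COO-]).
So [CH2(COO)2^2-] ≈ Ka2.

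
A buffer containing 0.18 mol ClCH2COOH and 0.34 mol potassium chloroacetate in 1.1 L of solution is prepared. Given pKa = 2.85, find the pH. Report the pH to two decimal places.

Using pH = pKa + log([base]/[acid]) with [base]/[acid] = 0.34/0.18:
pH = 2.85 + (+0.276) = 3.13

pH = 3.13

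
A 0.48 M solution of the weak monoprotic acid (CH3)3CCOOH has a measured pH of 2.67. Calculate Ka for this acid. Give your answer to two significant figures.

Ka = 9.6 × 10^-6

[H+] = 10^(-2.67) = 2.14 × 10^-3 M
At equilibrium [HA] = 0.48 − 2.14 × 10^-3 = 4.78 × 10^-1 M
Ka = [H+][A-]/[HA] = (2.14 × 10^-3)² / 4.78 × 10^-1 = 9.6 × 10^-6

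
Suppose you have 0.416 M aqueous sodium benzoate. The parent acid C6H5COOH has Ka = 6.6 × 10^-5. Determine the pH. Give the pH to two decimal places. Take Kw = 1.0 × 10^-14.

C6H5COO- is the conjugate base of the weak acid C6H5COOH.
Kb = Kw/Ka = 1.0×10^-14 / 6.6 × 10^-5 = 1.52 × 10^-10
Kb = [OH-]²/(0.416 − [OH-]) = 1.52 × 10^-10
Assume [OH-] ≪ 0.416: [OH-] ≈ √(1.52 × 10^-10 × 0.416) = 7.95 × 10^-6 M
pOH = 5.10, so pH = 14.00 − pOH = 8.90

pH = 8.90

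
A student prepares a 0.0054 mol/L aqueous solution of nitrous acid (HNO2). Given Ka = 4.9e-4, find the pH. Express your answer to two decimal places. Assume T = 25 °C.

HNO2 ⇌ NO2- + H+
Let x = [H+] at equilibrium. Ka = x²/(0.0054 − x).
The 5% rule fails; solving x² + Ka·x − Ka·C₀ = 0 exactly:
x = [−0.00049 + √(0.00049² + 1.06e-05)]/2 = 1.40 × 10^-3 M
pH = −log[H+] = −log(1.40 × 10^-3) = 2.85

pH = 2.85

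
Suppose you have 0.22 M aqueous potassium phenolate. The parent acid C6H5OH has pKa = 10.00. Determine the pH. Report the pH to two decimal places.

C6H5O- is the conjugate base of the weak acid C6H5OH.
Ka = 10^(−10.00) = 1.00 × 10^-10
Kb = Kw/Ka = 1.0×10^-14 / 1.00 × 10^-10 = 1.00 × 10^-4
Let x = [OH-] at equilibrium. Kb = x²/(0.22 − x).
Since Kb ≪ C₀, x ≈ √(Kb·C₀) = 4.69 × 10^-3 M.
pOH = 2.33, so pH = 14.00 − pOH = 11.67

pH = 11.67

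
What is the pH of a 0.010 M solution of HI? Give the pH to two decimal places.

pH = 2.00

HI is a strong acid and dissociates completely, so [H+] = 0.010 M.
pH = -log(0.01) = 2.00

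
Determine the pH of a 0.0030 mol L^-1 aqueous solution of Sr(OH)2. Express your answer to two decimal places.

pH = 11.78

Sr(OH)2 is a strong base (each formula unit releases 2 OH-); [OH-] = 0.006 M.
pOH = -log(0.006) = 2.22
pH = 14.00 - 2.22 = 11.78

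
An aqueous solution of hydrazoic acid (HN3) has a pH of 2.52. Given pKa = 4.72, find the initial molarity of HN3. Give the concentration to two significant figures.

[H+] = 10^(-2.52) = 3.02 × 10^-3 M = x
Ka = 10^(−4.72) = 1.91 × 10^-5
Ka = x²/(C₀ − x) ⇒ C₀ = x + x²/Ka
C₀ = 3.02 × 10^-3 + (3.02 × 10^-3)²/(1.91 × 10^-5) = 4.81 × 10^-1 M

C₀ = 4.8 × 10^-1 M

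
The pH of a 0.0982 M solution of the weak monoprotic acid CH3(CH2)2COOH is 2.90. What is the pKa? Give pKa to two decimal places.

[H+] = 10^(-2.90) = 1.26 × 10^-3 M
At equilibrium [HA] = 0.0982 − 1.26 × 10^-3 = 9.69 × 10^-2 M
Ka = [H+][A-]/[HA] = (1.26 × 10^-3)² / 9.69 × 10^-2 = 1.64 × 10^-5
pKa = -log(1.64 × 10^-5) = 4.79

pKa = 4.79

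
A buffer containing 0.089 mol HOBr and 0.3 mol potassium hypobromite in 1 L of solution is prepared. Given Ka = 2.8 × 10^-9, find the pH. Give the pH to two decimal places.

pKa = −log(2.8 × 10^-9) = 8.553
Henderson–Hasselbalch: pH = pKa + log([OBr-]/[HOBr]) = 8.553 + log(0.3/0.089)
pH = 8.553 + (+0.528) = 9.08

pH = 9.08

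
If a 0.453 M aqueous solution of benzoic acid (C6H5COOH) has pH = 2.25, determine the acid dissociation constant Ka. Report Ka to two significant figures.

[H+] = 10^(-2.25) = 5.62 × 10^-3 M
At equilibrium [HA] = 0.453 − 5.62 × 10^-3 = 4.47 × 10^-1 M
Ka = [H+][A-]/[HA] = (5.62 × 10^-3)² / 4.47 × 10^-1 = 7.1 × 10^-5

Ka = 7.1 × 10^-5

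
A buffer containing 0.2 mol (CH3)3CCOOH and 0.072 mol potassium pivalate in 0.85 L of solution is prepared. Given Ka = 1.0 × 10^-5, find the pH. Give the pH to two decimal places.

pKa = −log(1.0 × 10^-5) = 5.000
Using pH = pKa + log([base]/[acid]) with [base]/[acid] = 0.072/0.2:
pH = 5.000 + (-0.444) = 4.56

pH = 4.56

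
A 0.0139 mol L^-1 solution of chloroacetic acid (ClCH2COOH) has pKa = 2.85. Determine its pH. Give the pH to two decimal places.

pH = 2.42

ClCH2COOH ⇌ ClCH2COO- + H+
Ka = 10^(−2.85) = 1.41 × 10^-3
From the ICE table, Ka = [H+]²/(0.0139 − [H+]) = 1.41 × 10^-3.
The 5% rule fails; solving [H+]² + Ka·[H+] − Ka·C₀ = 0 exactly:
[H+] = (−Ka + √(Ka² + 4·Ka·C₀))/2 = 3.78 × 10^-3 M
pH = −log(3.78 × 10^-3) = 2.42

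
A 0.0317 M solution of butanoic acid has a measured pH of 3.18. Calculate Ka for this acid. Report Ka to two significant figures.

Ka = 1.4 × 10^-5

[H+] = 10^(-3.18) = 6.61 × 10^-4 M
At equilibrium [HA] = 0.0317 − 6.61 × 10^-4 = 3.10 × 10^-2 M
Ka = [H+][A-]/[HA] = (6.61 × 10^-4)² / 3.10 × 10^-2 = 1.4 × 10^-5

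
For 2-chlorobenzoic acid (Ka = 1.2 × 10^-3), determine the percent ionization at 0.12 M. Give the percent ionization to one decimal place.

9.5%

ClC6H4COOH ⇌ ClC6H4COO- + H+; let x = [H+] at equilibrium.
Ka = x²/(C₀ − x); solving the quadratic gives x = 1.14 × 10^-2 M.
Fraction ionized = 1.14 × 10^-2 / 0.12 = 0.0950 → 9.5%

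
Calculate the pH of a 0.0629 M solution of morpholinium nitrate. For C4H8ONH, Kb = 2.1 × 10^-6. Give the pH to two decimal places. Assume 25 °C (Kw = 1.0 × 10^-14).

C4H8ONH2+ is the conjugate acid of the weak base C4H8ONH.
Ka = Kw/Kb = 1.0×10^-14 / 2.1 × 10^-6 = 4.76 × 10^-9
Ka = [H+]²/(0.0629 − [H+]) = 4.76 × 10^-9
Since Ka ≪ C₀, [H+] ≈ √(Ka·C₀) = 1.73 × 10^-5 M.
([H+]/C₀ = 0.028% < 5%, so the approximation holds.)
pH = −log[H+] = −log(1.73 × 10^-5) = 4.76

pH = 4.76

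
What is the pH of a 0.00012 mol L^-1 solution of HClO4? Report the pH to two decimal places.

HClO4 is a strong acid and dissociates completely, so [H+] = 0.00012 M.
pH = -log(0.00012) = 3.92

pH = 3.92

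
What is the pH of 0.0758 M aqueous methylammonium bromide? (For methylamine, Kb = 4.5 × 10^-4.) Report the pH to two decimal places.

pH = 5.89

CH3NH3+ is the conjugate acid of the weak base CH3NH2.
Ka = Kw/Kb = 1.0×10^-14 / 4.5 × 10^-4 = 2.22 × 10^-11
Let x = [H+] at equilibrium. Ka = x²/(0.0758 − x).
Since Ka ≪ C₀, x ≈ √(Ka·C₀) = 1.30 × 10^-6 M.
Check: 0.0017% ionized — well under 5%, approximation valid.
pH = −log(1.30 × 10^-6) = 5.89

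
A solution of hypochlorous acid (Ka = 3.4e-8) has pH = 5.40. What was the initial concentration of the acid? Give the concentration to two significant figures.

[H+] = 10^(-5.40) = 3.98 × 10^-6 M = x
Ka = x²/(C₀ − x) ⇒ C₀ = x + x²/Ka
C₀ = 3.98 × 10^-6 + (3.98 × 10^-6)²/(3.4 × 10^-8) = 4.70 × 10^-4 M

C₀ = 4.7 × 10^-4 M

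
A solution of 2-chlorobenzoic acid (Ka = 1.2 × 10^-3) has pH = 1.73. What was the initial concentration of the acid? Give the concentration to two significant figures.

C₀ = 3.1 × 10^-1 M

[H+] = 10^(-1.73) = 1.86 × 10^-2 M = x
Ka = x²/(C₀ − x) ⇒ C₀ = x + x²/Ka
C₀ = 1.86 × 10^-2 + (1.86 × 10^-2)²/(1.2 × 10^-3) = 3.07 × 10^-1 M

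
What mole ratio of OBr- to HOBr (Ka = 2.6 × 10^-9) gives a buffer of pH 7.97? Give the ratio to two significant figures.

pKa = -log(2.6 × 10^-9) = 8.585
pH = pKa + log(r) ⇒ log(r) = 7.97 − 8.585 = -0.615
r = [OBr-]/[HOBr] = 10^(-0.615) = 0.243

ratio = 0.24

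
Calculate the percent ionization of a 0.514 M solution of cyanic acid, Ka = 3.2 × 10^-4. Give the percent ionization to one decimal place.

HOCN ⇌ OCN- + H+; let x = [H+] at equilibrium.
x ≈ √(Ka·C₀) = √(3.2 × 10^-4 × 0.514) = 1.28 × 10^-2 M
% ionization = x/C₀ × 100% = 1.28 × 10^-2/0.514 × 100% = 2.5%

2.5%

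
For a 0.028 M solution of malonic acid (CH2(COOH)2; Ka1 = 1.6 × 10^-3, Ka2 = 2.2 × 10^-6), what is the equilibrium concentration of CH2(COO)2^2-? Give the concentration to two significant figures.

First ionization gives [H+] ≈ [CH2(COOH)COO-] = 5.94 × 10^-3 M.
Second step: Ka2 = [H+][CH2(COO)2^2-]/[CH2(COOH)COO-] ≈ [CH2(COO)2^2-] (since [H+] ≈ [CH2(COOH)COO-]).
So [CH2(COO)2^2-] ≈ Ka2.

2.2 × 10^-6 M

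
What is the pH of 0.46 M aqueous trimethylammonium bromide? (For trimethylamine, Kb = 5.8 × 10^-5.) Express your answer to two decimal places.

pH = 5.05

(CH3)3NH+ is the conjugate acid of the weak base (CH3)3N.
Ka = Kw/Kb = 1.0×10^-14 / 5.8 × 10^-5 = 1.72 × 10^-10
Let x = [H+] at equilibrium. Ka = x²/(0.46 − x).
Since Ka ≪ C₀, x ≈ √(Ka·C₀) = 8.89 × 10^-6 M.
Check: 0.0019% ionized — well under 5%, approximation valid.
pH = −log[H+] = −log(8.89 × 10^-6) = 5.05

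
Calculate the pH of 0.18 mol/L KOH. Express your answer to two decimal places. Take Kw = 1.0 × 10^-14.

pH = 13.26

KOH is a strong base; [OH-] = 0.18 M.
pOH = -log(0.18) = 0.74
pH = 14.00 - 0.74 = 13.26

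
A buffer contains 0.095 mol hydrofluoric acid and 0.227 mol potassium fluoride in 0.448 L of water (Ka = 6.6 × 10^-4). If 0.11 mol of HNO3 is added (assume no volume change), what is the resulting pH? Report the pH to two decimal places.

Added H+ converts F- to HF: HF → 0.205 mol, F- → 0.117 mol.
pKa = −log(6.6 × 10^-4) = 3.180
pH = pKa + log(n_F-/n_HF) = 3.180 + log(0.117/0.205) = 3.180 + (-0.244)

pH = 2.94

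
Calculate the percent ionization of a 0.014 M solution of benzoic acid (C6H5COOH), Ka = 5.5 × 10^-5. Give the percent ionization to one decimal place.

6.1%

C6H5COOH ⇌ C6H5COO- + H+; let x = [H+] at equilibrium.
Solve x² + 5.5e-05x − 7.7e-07 = 0 → x = 8.50 × 10^-4 M
% ionization = x/C₀ × 100% = 8.50 × 10^-4/0.014 × 100% = 6.1%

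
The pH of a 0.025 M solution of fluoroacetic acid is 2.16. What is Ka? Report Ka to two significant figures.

[H+] = 10^(-2.16) = 6.92 × 10^-3 M
At equilibrium [HA] = 0.025 − 6.92 × 10^-3 = 1.81 × 10^-2 M
Ka = [H+][A-]/[HA] = (6.92 × 10^-3)² / 1.81 × 10^-2 = 2.6 × 10^-3

Ka = 2.6 × 10^-3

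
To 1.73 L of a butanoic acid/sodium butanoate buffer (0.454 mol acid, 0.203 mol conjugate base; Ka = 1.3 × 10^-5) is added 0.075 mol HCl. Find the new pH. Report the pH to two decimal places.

Added H+ converts CH3(CH2)2COO- to CH3(CH2)2COOH: CH3(CH2)2COOH → 0.529 mol, CH3(CH2)2COO- → 0.128 mol.
pKa = −log(1.3 × 10^-5) = 4.886
pH = pKa + log([A⁻]/[HA]) = 4.886 + log(0.128/0.529) = 4.886 -0.616

pH = 4.27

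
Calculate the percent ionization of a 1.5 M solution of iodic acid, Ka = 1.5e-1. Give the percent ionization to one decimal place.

27.0%

HIO3 ⇌ IO3- + H+; let x = [H+] at equilibrium.
Ka = x²/(C₀ − x); solving the quadratic gives x = 4.05 × 10^-1 M.
Fraction ionized = 4.05 × 10^-1 / 1.5 = 0.2700 → 27.0%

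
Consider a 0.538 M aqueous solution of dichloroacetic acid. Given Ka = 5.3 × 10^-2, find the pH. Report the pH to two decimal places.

Cl2CHCOOH ⇌ Cl2CHCOO- + H+
Ka = [H+]²/(0.538 − [H+]) = 5.3 × 10^-2
The 5% rule fails; solving [H+]² + Ka·[H+] − Ka·C₀ = 0 exactly:
[H+] = [−0.053 + √(0.053² + 0.114)]/2 = 1.44 × 10^-1 M
pH = −log[H+] = −log(1.44 × 10^-1) = 0.84

pH = 0.84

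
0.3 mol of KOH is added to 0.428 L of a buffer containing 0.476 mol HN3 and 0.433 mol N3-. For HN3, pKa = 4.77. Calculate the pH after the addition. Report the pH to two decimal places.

OH- converts HN3 to N3-: HN3 → 0.176 mol, N3- → 0.733 mol.
pH = pKa + log(n_N3-/n_HN3) = 4.77 + log(0.733/0.176) = 4.77 + (+0.620)

pH = 5.39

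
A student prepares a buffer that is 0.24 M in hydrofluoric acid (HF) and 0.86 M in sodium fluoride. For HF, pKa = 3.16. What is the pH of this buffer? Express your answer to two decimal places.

Using pH = pKa + log([base]/[acid]) with [base]/[acid] = 0.86/0.24:
pH = 3.16 + (+0.554) = 3.71

pH = 3.71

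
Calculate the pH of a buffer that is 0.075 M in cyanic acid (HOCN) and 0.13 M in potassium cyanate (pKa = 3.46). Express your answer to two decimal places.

pH = 3.70

pH = pKa + log([A⁻]/[HA]) = 3.46 + log(0.13/0.075)
pH = 3.46 + (+0.239) = 3.70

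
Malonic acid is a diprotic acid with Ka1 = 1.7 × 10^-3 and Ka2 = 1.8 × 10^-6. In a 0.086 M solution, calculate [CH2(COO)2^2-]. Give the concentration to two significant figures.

First ionization gives [H+] ≈ [CH2(COOH)COO-] = 1.13 × 10^-2 M.
Second step: Ka2 = [H+][CH2(COO)2^2-]/[CH2(COOH)COO-] ≈ [CH2(COO)2^2-] (since [H+] ≈ [CH2(COOH)COO-]).
So [CH2(COO)2^2-] ≈ Ka2.

1.8 × 10^-6 M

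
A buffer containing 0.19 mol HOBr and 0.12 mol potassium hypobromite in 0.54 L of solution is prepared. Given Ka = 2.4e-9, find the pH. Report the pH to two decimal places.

pKa = −log(2.4 × 10^-9) = 8.620
Henderson–Hasselbalch: pH = pKa + log([OBr-]/[HOBr]) = 8.620 + log(0.12/0.19)
pH = 8.620 + (-0.200) = 8.42

pH = 8.42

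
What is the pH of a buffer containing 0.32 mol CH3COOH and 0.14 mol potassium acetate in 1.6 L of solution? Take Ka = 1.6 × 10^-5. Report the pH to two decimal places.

pKa = −log(1.6 × 10^-5) = 4.796
Henderson–Hasselbalch: pH = pKa + log([CH3COO-]/[CH3COOH]) = 4.796 + log(0.14/0.32)
pH = 4.796 + (-0.359) = 4.44

pH = 4.44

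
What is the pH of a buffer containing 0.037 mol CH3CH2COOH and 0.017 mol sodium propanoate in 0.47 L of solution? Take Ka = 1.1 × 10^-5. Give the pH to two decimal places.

pH = 4.62

pKa = −log(1.1 × 10^-5) = 4.959
Henderson–Hasselbalch: pH = pKa + log([CH3CH2COO-]/[CH3CH2COOH]) = 4.959 + log(0.017/0.037)
pH = 4.959 + (-0.338) = 4.62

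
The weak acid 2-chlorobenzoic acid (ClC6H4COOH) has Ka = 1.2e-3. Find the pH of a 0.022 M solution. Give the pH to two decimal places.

ClC6H4COOH ⇌ ClC6H4COO- + H+
From the ICE table, Ka = [H+]²/(0.022 − [H+]) = 1.2 × 10^-3.
Here C₀/Ka ≈ 18.3, so the small-[H+] approximation fails. Use the quadratic:
[H+] = [−0.0012 + √(0.0012² + 0.000106)]/2 = 4.57 × 10^-3 M
pH = −log[H+] = −log(4.57 × 10^-3) = 2.34

pH = 2.34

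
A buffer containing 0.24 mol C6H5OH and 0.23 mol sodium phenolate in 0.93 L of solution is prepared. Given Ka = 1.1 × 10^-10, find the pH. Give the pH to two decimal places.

pKa = −log(1.1 × 10^-10) = 9.959
Henderson–Hasselbalch: pH = pKa + log([C6H5O-]/[C6H5OH]) = 9.959 + log(0.23/0.24)
pH = 9.959 + (-0.018) = 9.94

pH = 9.94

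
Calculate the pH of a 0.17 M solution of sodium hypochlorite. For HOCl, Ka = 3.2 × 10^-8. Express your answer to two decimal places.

OCl- is the conjugate base of the weak acid HOCl.
Kb = Kw/Ka = 1.0×10^-14 / 3.2 × 10^-8 = 3.12 × 10^-7
Kb = [OH-]²/(0.17 − [OH-]) = 3.12 × 10^-7
Neglecting [OH-] in the denominator: [OH-] = √(3.12 × 10^-7 × 0.17) = 2.30 × 10^-4 M
([OH-]/C₀ = 0.14% < 5%, so the approximation holds.)
pOH = −log(2.30 × 10^-4) = 3.64; pH = 14.00 − 3.64 = 10.36

pH = 10.36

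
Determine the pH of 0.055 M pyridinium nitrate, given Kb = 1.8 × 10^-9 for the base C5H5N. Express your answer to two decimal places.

pH = 3.26

C5H5NH+ is the conjugate acid of the weak base C5H5N.
Ka = Kw/Kb = 1.0×10^-14 / 1.8 × 10^-9 = 5.56 × 10^-6
Ka = [H+]²/(0.055 − [H+]) = 5.56 × 10^-6
Since Ka ≪ C₀, [H+] ≈ √(Ka·C₀) = 5.53 × 10^-4 M.
([H+]/C₀ = 1% < 5%, so the approximation holds.)
pH = −log[H+] = −log(5.53 × 10^-4) = 3.26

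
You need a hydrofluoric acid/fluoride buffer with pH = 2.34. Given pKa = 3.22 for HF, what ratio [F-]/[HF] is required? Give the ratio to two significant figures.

pH = pKa + log(r) ⇒ log(r) = 2.34 − 3.22 = -0.88
r = [F-]/[HF] = 10^(-0.88) = 0.132

ratio = 0.13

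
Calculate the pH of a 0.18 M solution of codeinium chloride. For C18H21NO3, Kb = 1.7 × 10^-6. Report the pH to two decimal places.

pH = 4.49

C18H22NO3+ is the conjugate acid of the weak base C18H21NO3.
Ka = Kw/Kb = 1.0×10^-14 / 1.7 × 10^-6 = 5.88 × 10^-9
Ka = x²/(0.18 − x) = 5.88 × 10^-9
Assume x ≪ 0.18: x ≈ √(5.88 × 10^-9 × 0.18) = 3.25 × 10^-5 M
Check: 0.018% ionized — well under 5%, approximation valid.
pH = −log[H+] = −log(3.25 × 10^-5) = 4.49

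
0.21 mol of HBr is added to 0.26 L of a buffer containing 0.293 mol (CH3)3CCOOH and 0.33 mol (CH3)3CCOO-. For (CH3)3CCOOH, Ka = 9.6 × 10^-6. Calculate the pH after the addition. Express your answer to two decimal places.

pH = 4.40

After neutralization: n((CH3)3CCOOH) = 0.503 mol, n((CH3)3CCOO-) = 0.12 mol.
pKa = −log(9.6 × 10^-6) = 5.018
Henderson–Hasselbalch with mole ratio 0.12/0.503: pH = 5.018 + (-0.622)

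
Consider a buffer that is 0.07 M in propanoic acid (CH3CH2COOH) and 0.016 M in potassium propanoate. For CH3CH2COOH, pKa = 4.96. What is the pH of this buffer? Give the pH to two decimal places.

Henderson–Hasselbalch: pH = pKa + log([CH3CH2COO-]/[CH3CH2COOH]) = 4.96 + log(0.016/0.07)
pH = 4.96 + (-0.641) = 4.32

pH = 4.32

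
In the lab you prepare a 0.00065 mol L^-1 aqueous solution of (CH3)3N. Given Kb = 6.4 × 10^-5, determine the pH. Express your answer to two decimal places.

pH = 10.24

(CH3)3N + H2O ⇌ (CH3)3NH+ + OH-
From the ICE table, Kb = [OH-]²/(0.00065 − [OH-]) = 6.4 × 10^-5.
[OH-] is not negligible relative to C₀; solve [OH-]² + 6.4e-05·[OH-] − 4.16e-08 = 0.
[OH-] = [−6.4e-05 + √(6.4e-05² + 1.66e-07)]/2 = 1.74 × 10^-4 M
pOH = 3.76, so pH = 14.00 − pOH = 10.24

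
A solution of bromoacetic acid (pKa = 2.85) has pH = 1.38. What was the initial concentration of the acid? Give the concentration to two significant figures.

C₀ = 1.3 M

[H+] = 10^(-1.38) = 4.17 × 10^-2 M = x
Ka = 10^(−2.85) = 1.41 × 10^-3
Ka = x²/(C₀ − x) ⇒ C₀ = x + x²/Ka
C₀ = 4.17 × 10^-2 + (4.17 × 10^-2)²/(1.41 × 10^-3) = 1.27 M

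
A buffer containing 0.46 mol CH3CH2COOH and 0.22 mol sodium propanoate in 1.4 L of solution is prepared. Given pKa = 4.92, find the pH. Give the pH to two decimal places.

pH = pKa + log([A⁻]/[HA]) = 4.92 + log(0.22/0.46)
pH = 4.92 + (-0.320) = 4.60

pH = 4.60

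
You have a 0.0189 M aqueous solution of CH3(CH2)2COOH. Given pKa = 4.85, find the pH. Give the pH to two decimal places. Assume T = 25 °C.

pH = 3.29

CH3(CH2)2COOH ⇌ CH3(CH2)2COO- + H+
Ka = 10^(−4.85) = 1.41 × 10^-5
Ka = [H+]²/(0.0189 − [H+]) = 1.41 × 10^-5
Assume [H+] ≪ 0.0189: [H+] ≈ √(1.41 × 10^-5 × 0.0189) = 5.16 × 10^-4 M
pH = −log(5.16 × 10^-4) = 3.29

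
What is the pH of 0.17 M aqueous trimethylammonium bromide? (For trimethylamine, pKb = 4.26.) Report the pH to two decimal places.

(CH3)3NH+ is the conjugate acid of the weak base (CH3)3N.
Kb = 10^(−4.26) = 5.50 × 10^-5
Ka = Kw/Kb = 1.0×10^-14 / 5.50 × 10^-5 = 1.82 × 10^-10
From the ICE table, Ka = [H+]²/(0.17 − [H+]) = 1.82 × 10^-10.
Assume [H+] ≪ 0.17: [H+] ≈ √(1.82 × 10^-10 × 0.17) = 5.56 × 10^-6 M
([H+]/C₀ = 0.0033% < 5%, so the approximation holds.)
pH = −log(5.56 × 10^-6) = 5.25

pH = 5.25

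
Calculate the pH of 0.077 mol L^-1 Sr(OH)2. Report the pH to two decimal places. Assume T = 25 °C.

Sr(OH)2 is a strong base (each formula unit releases 2 OH-); [OH-] = 0.154 M.
pOH = -log(0.154) = 0.81
pH = 14.00 - 0.81 = 13.19

pH = 13.19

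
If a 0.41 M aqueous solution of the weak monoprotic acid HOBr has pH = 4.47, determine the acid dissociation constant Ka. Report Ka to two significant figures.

Ka = 2.8 × 10^-9

[H+] = 10^(-4.47) = 3.39 × 10^-5 M
At equilibrium [HA] = 0.41 − 3.39 × 10^-5 = 4.10 × 10^-1 M
Ka = [H+][A-]/[HA] = (3.39 × 10^-5)² / 4.10 × 10^-1 = 2.8 × 10^-9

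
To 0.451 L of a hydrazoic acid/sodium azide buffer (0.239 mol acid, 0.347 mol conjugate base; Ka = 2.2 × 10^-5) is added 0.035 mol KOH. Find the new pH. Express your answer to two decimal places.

OH- converts HN3 to N3-: HN3 → 0.204 mol, N3- → 0.382 mol.
pKa = −log(2.2 × 10^-5) = 4.658
Henderson–Hasselbalch with mole ratio 0.382/0.204: pH = 4.658 + (+0.272)

pH = 4.93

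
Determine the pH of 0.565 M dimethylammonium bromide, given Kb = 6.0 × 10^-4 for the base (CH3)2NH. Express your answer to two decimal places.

(CH3)2NH2+ is the conjugate acid of the weak base (CH3)2NH.
Ka = Kw/Kb = 1.0×10^-14 / 6.0 × 10^-4 = 1.67 × 10^-11
Ka = x²/(0.565 − x) = 1.67 × 10^-11
Since Ka ≪ C₀, x ≈ √(Ka·C₀) = 3.07 × 10^-6 M.
pH = −log[H+] = −log(3.07 × 10^-6) = 5.51

pH = 5.51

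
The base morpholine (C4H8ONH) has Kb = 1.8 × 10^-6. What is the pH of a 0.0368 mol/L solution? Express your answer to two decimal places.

C4H8ONH + H2O ⇌ C4H8ONH2+ + OH-
From the ICE table, Kb = [OH-]²/(0.0368 − [OH-]) = 1.8 × 10^-6.
Assume [OH-] ≪ 0.0368: [OH-] ≈ √(1.8 × 10^-6 × 0.0368) = 2.57 × 10^-4 M
Check: 0.7% ionized — well under 5%, approximation valid.
pOH = 3.59, so pH = 14.00 − pOH = 10.41

pH = 10.41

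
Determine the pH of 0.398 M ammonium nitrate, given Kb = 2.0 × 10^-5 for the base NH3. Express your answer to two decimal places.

pH = 4.85

NH4+ is the conjugate acid of the weak base NH3.
Ka = Kw/Kb = 1.0×10^-14 / 2.0 × 10^-5 = 5.00 × 10^-10
Let x = [H+] at equilibrium. Ka = x²/(0.398 − x).
Since Ka ≪ C₀, x ≈ √(Ka·C₀) = 1.41 × 10^-5 M.
(x/C₀ = 0.0035% < 5%, so the approximation holds.)
pH = −log[H+] = −log(1.41 × 10^-5) = 4.85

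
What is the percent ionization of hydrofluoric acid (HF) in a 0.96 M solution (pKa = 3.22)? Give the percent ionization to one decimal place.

HF ⇌ F- + H+; let x = [H+] at equilibrium.
Ka = 10^(−3.22) = 6.03 × 10^-4
x ≈ √(Ka·C₀) = √(6.03 × 10^-4 × 0.96) = 2.41 × 10^-2 M
% ionization = x/C₀ × 100% = 2.41 × 10^-2/0.96 × 100% = 2.5%

2.5%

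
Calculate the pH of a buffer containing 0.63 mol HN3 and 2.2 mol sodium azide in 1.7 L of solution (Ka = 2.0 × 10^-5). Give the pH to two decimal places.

pH = 5.24

pKa = −log(2.0 × 10^-5) = 4.699
Using pH = pKa + log([base]/[acid]) with [base]/[acid] = 2.2/0.63:
pH = 4.699 + (+0.543) = 5.24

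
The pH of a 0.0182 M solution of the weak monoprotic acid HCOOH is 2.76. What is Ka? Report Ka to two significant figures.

Ka = 1.8 × 10^-4

[H+] = 10^(-2.76) = 1.74 × 10^-3 M
At equilibrium [HA] = 0.0182 − 1.74 × 10^-3 = 1.65 × 10^-2 M
Ka = [H+][A-]/[HA] = (1.74 × 10^-3)² / 1.65 × 10^-2 = 1.8 × 10^-4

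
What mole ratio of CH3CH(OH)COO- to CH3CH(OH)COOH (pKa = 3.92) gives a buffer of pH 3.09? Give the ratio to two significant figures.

ratio = 0.15

pH = pKa + log(r) ⇒ log(r) = 3.09 − 3.92 = -0.83
r = [CH3CH(OH)COO-]/[CH3CH(OH)COOH] = 10^(-0.83) = 0.148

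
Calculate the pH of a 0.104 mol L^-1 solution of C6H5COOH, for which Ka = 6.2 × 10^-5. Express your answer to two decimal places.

C6H5COOH ⇌ C6H5COO- + H+
From the ICE table, Ka = x²/(0.104 − x) = 6.2 × 10^-5.
Assume x ≪ 0.104: x ≈ √(6.2 × 10^-5 × 0.104) = 2.54 × 10^-3 M
Check: 2.4% ionized — well under 5%, approximation valid.
pH = −log[H+] = −log(2.54 × 10^-3) = 2.60

pH = 2.60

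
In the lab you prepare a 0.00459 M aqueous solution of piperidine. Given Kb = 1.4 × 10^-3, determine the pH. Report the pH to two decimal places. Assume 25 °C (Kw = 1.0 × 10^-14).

pH = 11.29

C5H10NH + H2O ⇌ C5H10NH2+ + OH-
Kb = [OH-]²/(0.00459 − [OH-]) = 1.4 × 10^-3
[OH-] is not negligible relative to C₀; solve [OH-]² + 0.0014·[OH-] − 6.43e-06 = 0.
[OH-] = [−0.0014 + √(0.0014² + 2.57e-05)]/2 = 1.93 × 10^-3 M
pOH = 2.71, so pH = 14.00 − pOH = 11.29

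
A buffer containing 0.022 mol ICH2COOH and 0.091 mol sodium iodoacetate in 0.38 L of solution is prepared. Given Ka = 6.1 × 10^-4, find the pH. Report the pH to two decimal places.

pH = 3.83

pKa = −log(6.1 × 10^-4) = 3.215
Using pH = pKa + log([base]/[acid]) with [base]/[acid] = 0.091/0.022:
pH = 3.215 + (+0.617) = 3.83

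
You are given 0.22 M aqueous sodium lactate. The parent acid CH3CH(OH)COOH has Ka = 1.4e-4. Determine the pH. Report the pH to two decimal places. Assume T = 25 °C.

pH = 8.60

CH3CH(OH)COO- is the conjugate base of the weak acid CH3CH(OH)COOH.
Kb = Kw/Ka = 1.0×10^-14 / 1.4 × 10^-4 = 7.14 × 10^-11
Kb = x²/(0.22 − x) = 7.14 × 10^-11
Since Kb ≪ C₀, x ≈ √(Kb·C₀) = 3.96 × 10^-6 M.
pOH = 5.40, so pH = 14.00 − pOH = 8.60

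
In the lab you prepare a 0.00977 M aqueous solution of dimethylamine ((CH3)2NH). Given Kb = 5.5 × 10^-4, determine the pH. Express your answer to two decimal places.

(CH3)2NH + H2O ⇌ (CH3)2NH2+ + OH-
From the ICE table, Kb = [OH-]²/(0.00977 − [OH-]) = 5.5 × 10^-4.
The 5% rule fails; solving [OH-]² + Kb·[OH-] − Kb·C₀ = 0 exactly:
[OH-] = [−0.00055 + √(0.00055² + 2.15e-05)]/2 = 2.06 × 10^-3 M
pOH = −log(2.06 × 10^-3) = 2.69; pH = 14.00 − 2.69 = 11.31

pH = 11.31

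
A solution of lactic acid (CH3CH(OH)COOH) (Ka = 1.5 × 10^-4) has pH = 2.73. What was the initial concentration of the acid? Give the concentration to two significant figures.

[H+] = 10^(-2.73) = 1.86 × 10^-3 M = x
Ka = x²/(C₀ − x) ⇒ C₀ = x + x²/Ka
C₀ = 1.86 × 10^-3 + (1.86 × 10^-3)²/(1.5 × 10^-4) = 2.49 × 10^-2 M

C₀ = 2.5 × 10^-2 M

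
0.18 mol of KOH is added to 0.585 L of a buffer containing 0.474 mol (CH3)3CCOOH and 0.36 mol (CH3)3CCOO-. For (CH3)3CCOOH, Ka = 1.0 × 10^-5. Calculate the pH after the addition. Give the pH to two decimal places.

OH- converts (CH3)3CCOOH to (CH3)3CCOO-: (CH3)3CCOOH → 0.294 mol, (CH3)3CCOO- → 0.54 mol.
pKa = −log(1.0 × 10^-5) = 5.000
Henderson–Hasselbalch with mole ratio 0.54/0.294: pH = 5.000 + (+0.264)

pH = 5.26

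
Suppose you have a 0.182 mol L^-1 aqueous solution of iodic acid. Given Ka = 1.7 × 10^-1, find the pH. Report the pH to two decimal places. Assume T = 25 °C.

HIO3 ⇌ IO3- + H+
Let x = [H+] at equilibrium. Ka = x²/(0.182 − x).
x is not negligible relative to C₀; solve x² + 0.17·x − 0.0309 = 0.
x = [−0.17 + √(0.17² + 0.124)]/2 = 1.10 × 10^-1 M
pH = −log(1.10 × 10^-1) = 0.96

pH = 0.96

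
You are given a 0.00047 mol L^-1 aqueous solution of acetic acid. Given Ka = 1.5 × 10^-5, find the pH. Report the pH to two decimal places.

pH = 4.11

CH3COOH ⇌ CH3COO- + H+
Let x = [H+] at equilibrium. Ka = x²/(0.00047 − x).
The 5% rule fails; solving x² + Ka·x − Ka·C₀ = 0 exactly:
x = [−1.5e-05 + √(1.5e-05² + 2.82e-08)]/2 = 7.68 × 10^-5 M
pH = −log(7.68 × 10^-5) = 4.11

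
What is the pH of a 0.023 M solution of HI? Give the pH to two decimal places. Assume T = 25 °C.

HI is a strong acid and dissociates completely, so [H+] = 0.023 M.
pH = -log(0.023) = 1.64

pH = 1.64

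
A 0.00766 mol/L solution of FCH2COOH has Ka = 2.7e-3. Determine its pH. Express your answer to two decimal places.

FCH2COOH ⇌ FCH2COO- + H+
Ka = [H+]²/(0.00766 − [H+]) = 2.7 × 10^-3
Here C₀/Ka ≈ 2.84, so the small-[H+] approximation fails. Use the quadratic:
[H+] = (−Ka + √(Ka² + 4·Ka·C₀))/2 = 3.39 × 10^-3 M
pH = −log(3.39 × 10^-3) = 2.47

pH = 2.47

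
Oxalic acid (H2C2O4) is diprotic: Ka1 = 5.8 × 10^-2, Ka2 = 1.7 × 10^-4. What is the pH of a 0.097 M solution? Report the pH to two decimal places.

Since Ka1 ≫ Ka2, the first ionization dominates [H+].
Ka1 = x²/(0.097 − x) = 5.8 × 10^-2
Solving the quadratic: x = (−Ka1 + √(Ka1² + 4·Ka1·C₀))/2 = 5.14 × 10^-2 M
pH = −log(5.14 × 10^-2) = 1.29

pH = 1.29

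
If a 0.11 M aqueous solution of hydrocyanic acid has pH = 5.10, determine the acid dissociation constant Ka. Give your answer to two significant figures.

Ka = 5.7 × 10^-10

[H+] = 10^(-5.10) = 7.94 × 10^-6 M
At equilibrium [HA] = 0.11 − 7.94 × 10^-6 = 1.10 × 10^-1 M
Ka = [H+][A-]/[HA] = (7.94 × 10^-6)² / 1.10 × 10^-1 = 5.7 × 10^-10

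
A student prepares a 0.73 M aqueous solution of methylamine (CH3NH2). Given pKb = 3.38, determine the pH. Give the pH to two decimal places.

pH = 12.24

CH3NH2 + H2O ⇌ CH3NH3+ + OH-
Kb = 10^(−3.38) = 4.17 × 10^-4
From the ICE table, Kb = x²/(0.73 − x) = 4.17 × 10^-4.
Neglecting x in the denominator: x = √(4.17 × 10^-4 × 0.73) = 1.74 × 10^-2 M
pOH = 1.76, so pH = 14.00 − pOH = 12.24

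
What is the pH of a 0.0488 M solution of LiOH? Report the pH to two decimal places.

LiOH is a strong base; [OH-] = 0.0488 M.
pOH = -log(0.0488) = 1.31
pH = 14.00 - 1.31 = 12.69

pH = 12.69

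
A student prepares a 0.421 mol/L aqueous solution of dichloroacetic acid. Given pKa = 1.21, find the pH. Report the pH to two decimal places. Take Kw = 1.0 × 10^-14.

pH = 0.88

Cl2CHCOOH ⇌ Cl2CHCOO- + H+
Ka = 10^(−1.21) = 6.17 × 10^-2
From the ICE table, Ka = x²/(0.421 − x) = 6.17 × 10^-2.
The 5% rule fails; solving x² + Ka·x − Ka·C₀ = 0 exactly:
x = [−0.0617 + √(0.0617² + 0.104)]/2 = 1.33 × 10^-1 M
pH = −log(1.33 × 10^-1) = 0.88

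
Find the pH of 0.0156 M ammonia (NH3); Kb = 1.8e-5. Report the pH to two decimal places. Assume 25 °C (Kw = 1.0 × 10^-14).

NH3 + H2O ⇌ NH4+ + OH-
From the ICE table, Kb = [OH-]²/(0.0156 − [OH-]) = 1.8 × 10^-5.
Neglecting [OH-] in the denominator: [OH-] = √(1.8 × 10^-5 × 0.0156) = 5.30 × 10^-4 M
Check: 3.4% ionized — well under 5%, approximation valid.
pOH = −log(5.30 × 10^-4) = 3.28; pH = 14.00 − 3.28 = 10.72

pH = 10.72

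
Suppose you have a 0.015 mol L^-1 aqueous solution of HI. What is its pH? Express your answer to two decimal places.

HI is a strong acid and dissociates completely, so [H+] = 0.015 M.
pH = -log(0.015) = 1.82

pH = 1.82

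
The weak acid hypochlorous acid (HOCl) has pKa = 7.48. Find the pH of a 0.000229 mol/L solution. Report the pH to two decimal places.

HOCl ⇌ OCl- + H+
Ka = 10^(−7.48) = 3.31 × 10^-8
Let x = [H+] at equilibrium. Ka = x²/(0.000229 − x).
Neglecting x in the denominator: x = √(3.31 × 10^-8 × 0.000229) = 2.75 × 10^-6 M
Check: 1.2% ionized — well under 5%, approximation valid.
pH = −log[H+] = −log(2.75 × 10^-6) = 5.56

pH = 5.56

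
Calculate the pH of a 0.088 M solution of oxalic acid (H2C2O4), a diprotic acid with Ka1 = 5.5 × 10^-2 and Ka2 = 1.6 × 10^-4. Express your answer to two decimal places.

Since Ka1 ≫ Ka2, the first ionization dominates [H+].
Ka1 = x²/(0.088 − x) = 5.5 × 10^-2
Solving the quadratic: x = (−Ka1 + √(Ka1² + 4·Ka1·C₀))/2 = 4.73 × 10^-2 M
pH = −log(4.73 × 10^-2) = 1.33

pH = 1.33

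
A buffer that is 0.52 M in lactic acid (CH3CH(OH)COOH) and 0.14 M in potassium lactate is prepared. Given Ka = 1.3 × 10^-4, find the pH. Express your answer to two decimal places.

pKa = −log(1.3 × 10^-4) = 3.886
Henderson–Hasselbalch: pH = pKa + log([CH3CH(OH)COO-]/[CH3CH(OH)COOH]) = 3.886 + log(0.14/0.52)
pH = 3.886 + (-0.570) = 3.32

pH = 3.32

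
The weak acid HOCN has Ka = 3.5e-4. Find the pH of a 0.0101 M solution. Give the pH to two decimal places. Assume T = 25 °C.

pH = 2.77

HOCN ⇌ OCN- + H+
Let x = [H+] at equilibrium. Ka = x²/(0.0101 − x).
x is not negligible relative to C₀; solve x² + 0.00035·x − 3.54e-06 = 0.
x = [−0.00035 + √(0.00035² + 1.41e-05)]/2 = 1.71 × 10^-3 M
pH = −log(1.71 × 10^-3) = 2.77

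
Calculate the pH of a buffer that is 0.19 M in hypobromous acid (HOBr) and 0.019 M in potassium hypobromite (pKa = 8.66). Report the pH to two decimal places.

pH = 7.66

Using pH = pKa + log([base]/[acid]) with [base]/[acid] = 0.019/0.19:
pH = 8.66 + (-1.000) = 7.66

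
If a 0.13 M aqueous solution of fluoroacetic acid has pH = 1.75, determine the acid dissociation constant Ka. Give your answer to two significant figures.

[H+] = 10^(-1.75) = 1.78 × 10^-2 M
At equilibrium [HA] = 0.13 − 1.78 × 10^-2 = 1.12 × 10^-1 M
Ka = [H+][A-]/[HA] = (1.78 × 10^-2)² / 1.12 × 10^-1 = 2.8 × 10^-3

Ka = 2.8 × 10^-3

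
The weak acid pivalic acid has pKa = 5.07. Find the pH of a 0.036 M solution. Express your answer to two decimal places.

pH = 3.26

(CH3)3CCOOH ⇌ (CH3)3CCOO- + H+
Ka = 10^(−5.07) = 8.51 × 10^-6
Let x = [H+] at equilibrium. Ka = x²/(0.036 − x).
Assume x ≪ 0.036: x ≈ √(8.51 × 10^-6 × 0.036) = 5.53 × 10^-4 M
(x/C₀ = 1.5% < 5%, so the approximation holds.)
pH = −log(5.53 × 10^-4) = 3.26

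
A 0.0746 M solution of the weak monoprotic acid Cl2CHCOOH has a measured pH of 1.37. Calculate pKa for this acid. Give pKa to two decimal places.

pKa = 1.24

[H+] = 10^(-1.37) = 4.27 × 10^-2 M
At equilibrium [HA] = 0.0746 − 4.27 × 10^-2 = 3.19 × 10^-2 M
Ka = [H+][A-]/[HA] = (4.27 × 10^-2)² / 3.19 × 10^-2 = 5.72 × 10^-2
pKa = -log(5.72 × 10^-2) = 1.24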